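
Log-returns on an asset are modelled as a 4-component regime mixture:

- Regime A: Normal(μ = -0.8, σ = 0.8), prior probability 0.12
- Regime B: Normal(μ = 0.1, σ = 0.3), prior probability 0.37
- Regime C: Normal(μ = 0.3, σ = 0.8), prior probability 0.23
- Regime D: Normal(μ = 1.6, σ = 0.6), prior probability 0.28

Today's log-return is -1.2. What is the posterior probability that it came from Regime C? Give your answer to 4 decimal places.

By Bayes' theorem, P(k | x) = π_k f_k(x) / Σ_j π_j f_j(x).
Evaluate each component's likelihood at the observed value:
  f_A = (1/(0.8·√(2π)))·exp(−(-1.2−-0.8)²/(2·0.8²)) = 0.498678·exp(-0.12500) = 0.440082
  f_B = (1/(0.3·√(2π)))·exp(−(-1.2−0.1)²/(2·0.3²)) = 1.329808·exp(-9.38889) = 0.000111236
  f_C = (1/(0.8·√(2π)))·exp(−(-1.2−0.3)²/(2·0.8²)) = 0.498678·exp(-1.75781) = 0.0859828
  f_D = (1/(0.6·√(2π)))·exp(−(-1.2−1.6)²/(2·0.6²)) = 0.664904·exp(-10.88889) = 1.24101e-05
Multiply by the mixture weights:
  π_A·f_A = 0.12 × 0.440082 = 0.0528098
  π_B·f_B = 0.37 × 0.000111236 = 4.11574e-05
  π_C·f_C = 0.23 × 0.0859828 = 0.0197761
  π_D·f_D = 0.28 × 1.24101e-05 = 3.47482e-06
Evidence: 0.0528098 + 4.11574e-05 + 0.0197761 + 3.47482e-06 = 0.0726305
P(Regime C | x) ≈ 0.2723

0.2723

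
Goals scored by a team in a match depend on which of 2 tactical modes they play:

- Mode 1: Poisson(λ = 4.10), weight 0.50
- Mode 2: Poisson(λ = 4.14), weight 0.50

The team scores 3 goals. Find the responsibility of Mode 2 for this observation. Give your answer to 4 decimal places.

0.4973

By Bayes' theorem, P(k | x) = w_k f_k(x) / Σ_j w_j f_j(x).
Component likelihoods at x = 3 goals:
  L_1 = e^(−4.10)·4.10^3/3! = 0.190368
  L_2 = e^(−4.14)·4.14^3/3! = 0.188309
Unnormalised posteriors:
  w_1·L_1 = 0.50 × 0.190368 = 0.0951838
  w_2·L_2 = 0.50 × 0.188309 = 0.0941544
Sum: 0.0951838 + 0.0941544 = 0.189338
P(Mode 2 | 3 goals) ≈ 0.4973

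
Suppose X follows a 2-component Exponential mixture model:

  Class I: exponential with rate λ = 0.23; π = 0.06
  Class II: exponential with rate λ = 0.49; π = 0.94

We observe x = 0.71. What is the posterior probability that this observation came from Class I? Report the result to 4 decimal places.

The responsibility of component k is π_k f_k(x) divided by Σ_j π_j f_j(x).
Component likelihoods at x = 0.71:
  L_I = 0.23·e^(−0.23·0.71) = 0.23·e^(−0.1633) = 0.195347
  L_II = 0.49·e^(−0.49·0.71) = 0.49·e^(−0.3479) = 0.346023
Unnormalised posteriors:
  π_I·L_I = 0.06 × 0.195347 = 0.0117208
  π_II·L_II = 0.94 × 0.346023 = 0.325262
Denominator: 0.0117208 + 0.325262 = 0.336983
P(Class I | 0.71) ≈ 0.0348

0.0348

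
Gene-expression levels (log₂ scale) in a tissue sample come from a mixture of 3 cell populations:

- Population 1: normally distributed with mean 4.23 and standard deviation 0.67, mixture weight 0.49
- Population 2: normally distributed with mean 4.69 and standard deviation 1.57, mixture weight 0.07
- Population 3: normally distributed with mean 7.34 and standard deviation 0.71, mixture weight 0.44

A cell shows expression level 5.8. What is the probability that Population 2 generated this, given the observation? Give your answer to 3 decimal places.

Posterior ∝ prior × likelihood, so P(k | x) ∝ π_k f_k(x); normalise over all components.
Evaluate each component's likelihood at the observed value:
  L_1 = 0.0382371
  L_2 = 0.19791
  L_3 = 0.0534633
Weight by the priors:
  π_1·L_1 = 0.49 × 0.0382371 = 0.0187362
  π_2·L_2 = 0.07 × 0.19791 = 0.0138537
  π_3·L_3 = 0.44 × 0.0534633 = 0.0235239
Normaliser: 0.0187362 + 0.0138537 + 0.0235239 = 0.0561137
P(Population 2 | x) = 0.0138537 / 0.0561137 ≈ 0.247

0.247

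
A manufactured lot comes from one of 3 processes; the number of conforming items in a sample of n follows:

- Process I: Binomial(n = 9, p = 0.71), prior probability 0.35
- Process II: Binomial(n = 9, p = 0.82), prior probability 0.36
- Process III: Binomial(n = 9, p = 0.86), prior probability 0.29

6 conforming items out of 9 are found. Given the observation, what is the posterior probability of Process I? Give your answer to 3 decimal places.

0.532

Posterior ∝ prior × likelihood, so P(k | x) ∝ π_k f_k(x); normalise over all components.
Binomial probabilities:
  p_I = 0.262436
  p_II = 0.148929
  p_III = 0.0932511
Multiply by the mixture weights:
  π_I·p_I = 0.35 × 0.262436 = 0.0918526
  π_II·p_II = 0.36 × 0.148929 = 0.0536145
  π_III·p_III = 0.29 × 0.0932511 = 0.0270428
Marginal: 0.0918526 + 0.0536145 + 0.0270428 = 0.17251
P(Process I | the observation) = 0.0918526 / 0.17251 ≈ 0.532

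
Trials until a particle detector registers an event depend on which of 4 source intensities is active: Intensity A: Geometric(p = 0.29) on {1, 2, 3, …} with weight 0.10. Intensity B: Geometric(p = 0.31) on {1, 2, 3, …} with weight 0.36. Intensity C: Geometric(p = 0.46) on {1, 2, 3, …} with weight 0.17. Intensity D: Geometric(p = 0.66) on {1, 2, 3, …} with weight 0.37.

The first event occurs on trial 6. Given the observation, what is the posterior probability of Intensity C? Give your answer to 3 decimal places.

0.131

By Bayes' theorem, P(k | x) = w_k f_k(x) / Σ_j w_j f_j(x).
Evaluate each component's likelihood at the observed value:
  L_A = 0.29·(1−0.29)^5 = 0.29·0.180423 = 0.0523227
  L_B = 0.31·(1−0.31)^5 = 0.31·0.156403 = 0.048485
  L_C = 0.46·(1−0.46)^5 = 0.46·0.0459165 = 0.0211216
  L_D = 0.66·(1−0.66)^5 = 0.66·0.00454354 = 0.00299874
Weight by the priors:
  w_A·L_A = 0.10 × 0.0523227 = 0.00523227
  w_B·L_B = 0.36 × 0.048485 = 0.0174546
  w_C·L_C = 0.17 × 0.0211216 = 0.00359067
  w_D·L_D = 0.37 × 0.00299874 = 0.00110953
Normaliser: 0.00523227 + 0.0174546 + 0.00359067 + 0.00110953 = 0.0273871
P(Intensity C | x) ≈ 0.131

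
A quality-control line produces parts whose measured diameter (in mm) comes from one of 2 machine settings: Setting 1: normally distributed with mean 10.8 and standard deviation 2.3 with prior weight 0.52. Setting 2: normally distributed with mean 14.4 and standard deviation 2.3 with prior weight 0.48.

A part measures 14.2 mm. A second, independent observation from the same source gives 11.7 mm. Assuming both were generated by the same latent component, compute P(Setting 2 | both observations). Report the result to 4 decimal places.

0.5978

The responsibility of component k is π_k f_k(x) divided by Σ_j π_j f_j(x).
Since both observations come from the same component, the likelihood for component k is f_k(x₁)·f_k(x₂).
  f_1 = [(1/(2.3·√(2π)))·exp(−(14.2−10.8)²/(2·2.3²)) = 0.173453·exp(-1.09263) = 0.0581648] × [0.160669] = 0.00934529
  f_2 = [(1/(2.3·√(2π)))·exp(−(14.2−14.4)²/(2·2.3²)) = 0.173453·exp(-0.00378) = 0.172799] × [0.0870839] = 0.015048
Multiply by the mixture weights:
  π_1·f_1 = 0.52 × 0.00934529 = 0.00485955
  π_2·f_2 = 0.48 × 0.015048 = 0.00722303
Sum: 0.00485955 + 0.00722303 = 0.0120826
P(Setting 2 | x) = 0.00722303 / 0.0120826 ≈ 0.5978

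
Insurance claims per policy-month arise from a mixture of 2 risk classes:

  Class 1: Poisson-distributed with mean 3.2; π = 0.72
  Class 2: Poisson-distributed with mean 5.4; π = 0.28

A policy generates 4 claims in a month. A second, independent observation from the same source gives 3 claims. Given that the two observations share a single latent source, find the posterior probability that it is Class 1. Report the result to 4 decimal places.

Apply Bayes' rule: the posterior for each component is proportional to its prior times its likelihood at x.
Since both observations come from the same component, the likelihood for component k is f_k(x₁)·f_k(x₂).
  f_1 = [0.178093] × [0.222616] = 0.0396463
  f_2 = [0.16002] × [0.118533] = 0.0189676
Unnormalised posteriors:
  π_1·f_1 = 0.72 × 0.0396463 = 0.0285453
  π_2·f_2 = 0.28 × 0.0189676 = 0.00531094
Normaliser: 0.0285453 + 0.00531094 = 0.0338563
P(Class 1 | x₁, x₂) ≈ 0.8431

0.8431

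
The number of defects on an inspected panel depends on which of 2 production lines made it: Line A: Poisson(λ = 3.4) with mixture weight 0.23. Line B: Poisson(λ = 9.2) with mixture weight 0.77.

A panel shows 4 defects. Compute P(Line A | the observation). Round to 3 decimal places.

Apply Bayes' rule: the posterior for each component is proportional to its prior times its likelihood at x.
Component likelihoods at x = 4 defects:
  f_A = 0.185825
  f_B = 0.03016
Multiply by the mixture weights:
  P(Z=A)·f_A = 0.23 × 0.185825 = 0.0427397
  P(Z=B)·f_B = 0.77 × 0.03016 = 0.0232232
Marginal: 0.0427397 + 0.0232232 = 0.0659628
P(Line A | x) = 0.0427397 / 0.0659628 ≈ 0.648

0.648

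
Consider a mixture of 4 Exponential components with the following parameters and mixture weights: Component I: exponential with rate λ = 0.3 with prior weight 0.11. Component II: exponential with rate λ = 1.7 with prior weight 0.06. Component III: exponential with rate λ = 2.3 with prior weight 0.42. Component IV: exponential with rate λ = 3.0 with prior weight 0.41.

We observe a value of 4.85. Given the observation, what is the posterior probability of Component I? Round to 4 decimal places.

Apply Bayes' rule: the posterior for each component is proportional to its prior times its likelihood at x.
Component likelihoods at x = 4.85:
  p_I = 0.3·e^(−0.3·4.85) = 0.3·e^(−1.4550) = 0.0700201
  p_II = 1.7·e^(−1.7·4.85) = 1.7·e^(−8.2450) = 0.000446366
  p_III = 2.3·e^(−2.3·4.85) = 2.3·e^(−11.1550) = 3.28983e-05
  p_IV = 3.0·e^(−3.0·4.85) = 3.0·e^(−14.5500) = 1.43925e-06
Unnormalised posteriors:
  π_I·p_I = 0.11 × 0.0700201 = 0.00770221
  π_II·p_II = 0.06 × 0.000446366 = 2.67819e-05
  π_III·p_III = 0.42 × 3.28983e-05 = 1.38173e-05
  π_IV·p_IV = 0.41 × 1.43925e-06 = 5.90093e-07
Normaliser: 0.00770221 + 2.67819e-05 + 1.38173e-05 + 5.90093e-07 = 0.0077434
P(Component I | x) ≈ 0.9947

0.9947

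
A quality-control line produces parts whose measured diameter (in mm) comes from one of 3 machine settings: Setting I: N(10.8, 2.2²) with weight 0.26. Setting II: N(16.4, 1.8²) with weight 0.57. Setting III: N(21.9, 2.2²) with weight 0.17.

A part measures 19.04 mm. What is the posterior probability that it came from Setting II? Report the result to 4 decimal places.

0.7644

Apply Bayes' rule: the posterior for each component is proportional to its prior times its likelihood at x.
Normal densities:
  p_I = 0.000163024
  p_II = 0.0756014
  p_III = 0.0778948
Multiply by the mixture weights:
  π_I·p_I = 0.26 × 0.000163024 = 4.23863e-05
  π_II·p_II = 0.57 × 0.0756014 = 0.0430928
  π_III·p_III = 0.17 × 0.0778948 = 0.0132421
Normaliser: 4.23863e-05 + 0.0430928 + 0.0132421 = 0.0563773
P(Setting II | data) = 0.0430928 / 0.0563773 ≈ 0.7644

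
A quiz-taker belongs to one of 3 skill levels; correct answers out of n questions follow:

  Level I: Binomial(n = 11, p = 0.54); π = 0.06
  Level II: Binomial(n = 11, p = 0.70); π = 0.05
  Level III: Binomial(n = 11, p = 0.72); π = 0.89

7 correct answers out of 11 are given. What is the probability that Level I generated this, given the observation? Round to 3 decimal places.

0.058

By Bayes' theorem, P(k | x) = P(Z=k) f_k(x) / Σ_j P(Z=j) f_j(x).
Evaluate each component's likelihood at the observed value:
  f_I = 0.197834
  f_II = 0.220133
  f_III = 0.203457
Unnormalised posteriors:
  P(Z=I)·f_I = 0.06 × 0.197834 = 0.0118701
  P(Z=II)·f_II = 0.05 × 0.220133 = 0.0110067
  P(Z=III)·f_III = 0.89 × 0.203457 = 0.181077
Marginal: 0.0118701 + 0.0110067 + 0.181077 = 0.203954
P(Level I | data) = 0.0118701 / 0.203954 ≈ 0.058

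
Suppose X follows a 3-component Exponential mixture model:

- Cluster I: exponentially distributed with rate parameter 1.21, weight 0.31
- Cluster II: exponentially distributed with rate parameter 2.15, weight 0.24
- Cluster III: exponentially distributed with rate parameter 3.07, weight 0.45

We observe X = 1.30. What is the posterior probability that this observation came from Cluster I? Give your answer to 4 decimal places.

Posterior ∝ prior × likelihood, so P(k | x) ∝ w_k f_k(x); normalise over all components.
Evaluate each component's likelihood at the observed value:
  f_I = 0.250981
  f_II = 0.131397
  f_III = 0.0567374
Weight by the priors:
  w_I·f_I = 0.31 × 0.250981 = 0.077804
  w_II·f_II = 0.24 × 0.131397 = 0.0315353
  w_III·f_III = 0.45 × 0.0567374 = 0.0255318
Normaliser: 0.077804 + 0.0315353 + 0.0255318 = 0.134871
So the posterior for Cluster I is 0.077804 / 0.134871 ≈ 0.5769.

0.5769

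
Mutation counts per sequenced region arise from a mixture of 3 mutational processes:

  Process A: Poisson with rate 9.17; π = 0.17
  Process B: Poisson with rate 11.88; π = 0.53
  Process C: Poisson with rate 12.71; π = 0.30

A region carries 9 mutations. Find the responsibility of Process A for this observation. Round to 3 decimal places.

P(component k | x) = π_k·f_k(x) / marginal(x), where marginal(x) = Σ_j π_j·f_j(x).
Component likelihoods at x = 9 mutations:
  f_A = e^(−9.17)·9.17^9/9! = 0.131547
  f_B = e^(−11.88)·11.88^9/9! = 0.0899842
  f_C = e^(−12.71)·12.71^9/9! = 0.072055
Multiply by the mixture weights:
  π_A·f_A = 0.17 × 0.131547 = 0.022363
  π_B·f_B = 0.53 × 0.0899842 = 0.0476917
  π_C·f_C = 0.30 × 0.072055 = 0.0216165
Marginal: 0.022363 + 0.0476917 + 0.0216165 = 0.0916711
So the posterior for Process A is 0.022363 / 0.0916711 ≈ 0.244.

0.244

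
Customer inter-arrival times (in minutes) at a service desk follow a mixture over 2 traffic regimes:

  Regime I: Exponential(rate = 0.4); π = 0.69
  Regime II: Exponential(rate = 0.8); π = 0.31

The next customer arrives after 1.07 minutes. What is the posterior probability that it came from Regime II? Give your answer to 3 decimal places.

0.369

The responsibility of component k is w_k f_k(x) divided by Σ_j w_j f_j(x).
Exponential densities:
  f_I = 0.260725
  f_II = 0.339886
Multiply by the mixture weights:
  w_I·f_I = 0.69 × 0.260725 = 0.1799
  w_II·f_II = 0.31 × 0.339886 = 0.105365
Normaliser: 0.1799 + 0.105365 = 0.285265
So the posterior for Regime II is 0.105365 / 0.285265 ≈ 0.369.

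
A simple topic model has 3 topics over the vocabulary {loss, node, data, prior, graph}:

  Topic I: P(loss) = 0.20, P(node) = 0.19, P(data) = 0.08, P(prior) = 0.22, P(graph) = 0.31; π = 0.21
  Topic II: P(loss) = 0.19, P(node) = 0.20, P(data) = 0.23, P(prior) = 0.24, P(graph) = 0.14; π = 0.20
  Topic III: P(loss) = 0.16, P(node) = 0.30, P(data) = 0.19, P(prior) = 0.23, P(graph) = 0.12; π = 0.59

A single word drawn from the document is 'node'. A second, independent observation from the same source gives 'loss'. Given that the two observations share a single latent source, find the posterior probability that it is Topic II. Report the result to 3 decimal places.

0.173

By Bayes' theorem, P(k | x) = w_k f_k(x) / Σ_j w_j f_j(x).
Since both observations come from the same component, the likelihood for component k is f_k(x₁)·f_k(x₂).
  p_I = [P(node | comp) = 0.19] × [0.2] = 0.038
  p_II = [P(node | comp) = 0.20] × [0.19] = 0.038
  p_III = [P(node | comp) = 0.30] × [0.16] = 0.048
Prior × likelihood for each component:
  w_I·p_I = 0.21 × 0.038 = 0.00798
  w_II·p_II = 0.20 × 0.038 = 0.0076
  w_III·p_III = 0.59 × 0.048 = 0.02832
Denominator: 0.00798 + 0.0076 + 0.02832 = 0.0439
P(Topic II | x) = 0.0076 / 0.0439 ≈ 0.173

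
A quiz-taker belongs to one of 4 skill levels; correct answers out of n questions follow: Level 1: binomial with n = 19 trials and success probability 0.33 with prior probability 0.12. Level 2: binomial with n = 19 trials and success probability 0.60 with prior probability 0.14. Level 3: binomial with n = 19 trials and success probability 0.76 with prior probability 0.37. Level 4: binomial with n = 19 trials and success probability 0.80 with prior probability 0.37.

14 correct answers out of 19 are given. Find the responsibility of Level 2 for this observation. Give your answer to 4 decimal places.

By Bayes' theorem, P(k | x) = P(Z=k) f_k(x) / Σ_j P(Z=j) f_j(x).
Binomial probabilities:
  p_1 = C(19,14)·0.33^14·0.67^5 = 11628·1.81633e-07·0.135013 = 0.000285151
  p_2 = C(19,14)·0.60^14·0.40^5 = 11628·0.000783642·0.01024 = 0.0933088
  p_3 = C(19,14)·0.76^14·0.24^5 = 11628·0.0214482·0.000796262 = 0.198587
  p_4 = C(19,14)·0.80^14·0.20^5 = 11628·0.0439805·0.00032 = 0.16365
Weight by the priors:
  P(Z=1)·p_1 = 0.12 × 0.000285151 = 3.42181e-05
  P(Z=2)·p_2 = 0.14 × 0.0933088 = 0.0130632
  P(Z=3)·p_3 = 0.37 × 0.198587 = 0.0734773
  P(Z=4)·p_4 = 0.37 × 0.16365 = 0.0605503
Sum: 3.42181e-05 + 0.0130632 + 0.0734773 + 0.0605503 = 0.147125
So the posterior for Level 2 is 0.0130632 / 0.147125 ≈ 0.0888.

0.0888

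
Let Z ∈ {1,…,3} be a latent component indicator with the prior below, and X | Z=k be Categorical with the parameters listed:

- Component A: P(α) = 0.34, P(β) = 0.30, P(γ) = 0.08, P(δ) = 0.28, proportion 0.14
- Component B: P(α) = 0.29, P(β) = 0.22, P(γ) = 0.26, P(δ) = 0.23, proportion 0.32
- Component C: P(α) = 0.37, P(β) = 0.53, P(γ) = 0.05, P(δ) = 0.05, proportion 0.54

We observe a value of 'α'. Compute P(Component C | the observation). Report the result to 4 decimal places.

0.5873

P(component k | x) = π_k·f_k(x) / marginal(x), where marginal(x) = Σ_j π_j·f_j(x).
Component likelihoods at x = 'α':
  p_A = P(α | comp) = 0.34
  p_B = P(α | comp) = 0.29
  p_C = P(α | comp) = 0.37
Multiply by the mixture weights:
  π_A·p_A = 0.14 × 0.34 = 0.0476
  π_B·p_B = 0.32 × 0.29 = 0.0928
  π_C·p_C = 0.54 × 0.37 = 0.1998
Sum: 0.0476 + 0.0928 + 0.1998 = 0.3402
Responsibility of Component C: 0.1998 / 0.3402 ≈ 0.5873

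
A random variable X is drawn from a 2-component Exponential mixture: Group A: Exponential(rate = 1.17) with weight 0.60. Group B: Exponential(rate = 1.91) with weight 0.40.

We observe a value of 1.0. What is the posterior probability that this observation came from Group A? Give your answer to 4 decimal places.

0.6582

P(component k | x) = π_k·f_k(x) / marginal(x), where marginal(x) = Σ_j π_j·f_j(x).
Exponential densities:
  L_A = 1.17·e^(−1.17·1.0) = 1.17·e^(−1.1700) = 0.363129
  L_B = 1.91·e^(−1.91·1.0) = 1.91·e^(−1.9100) = 0.282834
Prior × likelihood for each component:
  π_A·L_A = 0.60 × 0.363129 = 0.217878
  π_B·L_B = 0.40 × 0.282834 = 0.113133
Normaliser: 0.217878 + 0.113133 = 0.331011
P(Group A | data) ≈ 0.6582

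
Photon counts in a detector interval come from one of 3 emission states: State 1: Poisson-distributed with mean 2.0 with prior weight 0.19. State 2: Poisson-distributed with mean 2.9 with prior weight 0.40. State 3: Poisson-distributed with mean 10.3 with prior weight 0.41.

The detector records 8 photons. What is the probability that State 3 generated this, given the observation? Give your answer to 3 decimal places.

P(component k | x) = π_k·f_k(x) / marginal(x), where marginal(x) = Σ_j π_j·f_j(x).
Poisson probabilities:
  f_1 = 0.000859272
  f_2 = 0.00682668
  f_3 = 0.105668
Multiply by the mixture weights:
  π_1·f_1 = 0.19 × 0.000859272 = 0.000163262
  π_2·f_2 = 0.40 × 0.00682668 = 0.00273067
  π_3·f_3 = 0.41 × 0.105668 = 0.0433239
Marginal: 0.000163262 + 0.00273067 + 0.0433239 = 0.0462179
P(State 3 | data) ≈ 0.937

0.937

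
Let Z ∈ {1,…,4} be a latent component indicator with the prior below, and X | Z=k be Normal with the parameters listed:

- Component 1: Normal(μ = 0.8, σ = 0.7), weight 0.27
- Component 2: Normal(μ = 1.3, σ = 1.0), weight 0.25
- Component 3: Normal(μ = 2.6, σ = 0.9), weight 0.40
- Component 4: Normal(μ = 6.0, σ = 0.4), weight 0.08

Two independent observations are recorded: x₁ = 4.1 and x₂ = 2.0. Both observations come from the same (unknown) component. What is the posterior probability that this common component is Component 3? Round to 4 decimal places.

Posterior ∝ prior × likelihood, so P(k | x) ∝ P(Z=k) f_k(x); normalise over all components.
Since both observations come from the same component, the likelihood for component k is f_k(x₁)·f_k(x₂).
  L_1 = [(1/(0.7·√(2π)))·exp(−(4.1−0.8)²/(2·0.7²)) = 0.569918·exp(-11.11224) = 8.50796e-06] × [0.131119] = 1.11555e-06
  L_2 = [(1/(1.0·√(2π)))·exp(−(4.1−1.3)²/(2·1.0²)) = 0.398942·exp(-3.92000) = 0.00791545] × [0.312254] = 0.00247163
  L_3 = [(1/(0.9·√(2π)))·exp(−(4.1−2.6)²/(2·0.9²)) = 0.443269·exp(-1.38889) = 0.11053] × [0.354942] = 0.0392318
  L_4 = [(1/(0.4·√(2π)))·exp(−(4.1−6.0)²/(2·0.4²)) = 0.997356·exp(-11.28125) = 1.25738e-05] × [1.92365e-22] = 2.41875e-27
Weight by the priors:
  P(Z=1)·L_1 = 0.27 × 1.11555e-06 = 3.01199e-07
  P(Z=2)·L_2 = 0.25 × 0.00247163 = 0.000617908
  P(Z=3)·L_3 = 0.40 × 0.0392318 = 0.0156927
  P(Z=4)·L_4 = 0.08 × 2.41875e-27 = 1.935e-28
Sum: 3.01199e-07 + 0.000617908 + 0.0156927 + 1.935e-28 = 0.0163109
Responsibility of Component 3: 0.0156927 / 0.0163109 ≈ 0.9621

0.9621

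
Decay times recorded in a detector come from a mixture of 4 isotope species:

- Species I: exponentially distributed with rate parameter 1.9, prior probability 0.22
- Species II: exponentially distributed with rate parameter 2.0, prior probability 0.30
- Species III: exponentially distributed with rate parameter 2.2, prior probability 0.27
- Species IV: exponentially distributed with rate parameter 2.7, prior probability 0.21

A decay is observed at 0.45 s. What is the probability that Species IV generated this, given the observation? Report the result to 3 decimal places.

0.208

Apply Bayes' rule: the posterior for each component is proportional to its prior times its likelihood at x.
Evaluate each component's likelihood at the observed value:
  f_I = 1.9·e^(−1.9·0.45) = 1.9·e^(−0.8550) = 0.808038
  f_II = 2.0·e^(−2.0·0.45) = 2.0·e^(−0.9000) = 0.813139
  f_III = 2.2·e^(−2.2·0.45) = 2.2·e^(−0.9900) = 0.817469
  f_IV = 2.7·e^(−2.7·0.45) = 2.7·e^(−1.2150) = 0.801117
Prior × likelihood for each component:
  w_I·f_I = 0.22 × 0.808038 = 0.177768
  w_II·f_II = 0.30 × 0.813139 = 0.243942
  w_III·f_III = 0.27 × 0.817469 = 0.220717
  w_IV·f_IV = 0.21 × 0.801117 = 0.168235
Marginal: 0.177768 + 0.243942 + 0.220717 + 0.168235 = 0.810661
P(Species IV | the observation) ≈ 0.208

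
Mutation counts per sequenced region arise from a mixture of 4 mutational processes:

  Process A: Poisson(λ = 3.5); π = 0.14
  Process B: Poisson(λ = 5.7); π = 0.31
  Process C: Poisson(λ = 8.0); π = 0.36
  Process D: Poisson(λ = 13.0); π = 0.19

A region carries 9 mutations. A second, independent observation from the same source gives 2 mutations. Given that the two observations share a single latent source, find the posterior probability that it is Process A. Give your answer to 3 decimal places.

0.104

By Bayes' theorem, P(k | x) = w_k f_k(x) / Σ_j w_j f_j(x).
Since both observations come from the same component, the likelihood for component k is f_k(x₁)·f_k(x₂).
  L_A = [0.00655871] × [0.184959] = 0.00121309
  L_B = [0.0585642] × [0.0543552] = 0.00318327
  L_C = [0.124077] × [0.0107348] = 0.00133194
  L_D = [0.066054] × [0.000190998] = 1.26162e-05
Prior × likelihood for each component:
  w_A·L_A = 0.14 × 0.00121309 = 0.000169833
  w_B·L_B = 0.31 × 0.00318327 = 0.000986813
  w_C·L_C = 0.36 × 0.00133194 = 0.000479499
  w_D·L_D = 0.19 × 1.26162e-05 = 2.39707e-06
Denominator: 0.000169833 + 0.000986813 + 0.000479499 + 2.39707e-06 = 0.00163854
So the posterior for Process A is 0.000169833 / 0.00163854 ≈ 0.104.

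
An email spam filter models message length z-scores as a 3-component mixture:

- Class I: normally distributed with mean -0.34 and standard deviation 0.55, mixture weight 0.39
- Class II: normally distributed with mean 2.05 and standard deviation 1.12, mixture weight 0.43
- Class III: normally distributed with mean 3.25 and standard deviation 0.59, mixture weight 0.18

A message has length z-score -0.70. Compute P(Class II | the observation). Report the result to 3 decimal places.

0.032

Posterior ∝ prior × likelihood, so P(k | x) ∝ w_k f_k(x); normalise over all components.
Normal densities:
  p_I = (1/(0.55·√(2π)))·exp(−(-0.70−-0.34)²/(2·0.55²)) = 0.725350·exp(-0.21421) = 0.585484
  p_II = (1/(1.12·√(2π)))·exp(−(-0.70−2.05)²/(2·1.12²)) = 0.356198·exp(-3.01439) = 0.0174807
  p_III = (1/(0.59·√(2π)))·exp(−(-0.70−3.25)²/(2·0.59²)) = 0.676173·exp(-22.41095) = 1.25057e-10
Prior × likelihood for each component:
  w_I·p_I = 0.39 × 0.585484 = 0.228339
  w_II·p_II = 0.43 × 0.0174807 = 0.00751671
  w_III·p_III = 0.18 × 1.25057e-10 = 2.25103e-11
Evidence: 0.228339 + 0.00751671 + 2.25103e-11 = 0.235855
P(Class II | the observation) ≈ 0.032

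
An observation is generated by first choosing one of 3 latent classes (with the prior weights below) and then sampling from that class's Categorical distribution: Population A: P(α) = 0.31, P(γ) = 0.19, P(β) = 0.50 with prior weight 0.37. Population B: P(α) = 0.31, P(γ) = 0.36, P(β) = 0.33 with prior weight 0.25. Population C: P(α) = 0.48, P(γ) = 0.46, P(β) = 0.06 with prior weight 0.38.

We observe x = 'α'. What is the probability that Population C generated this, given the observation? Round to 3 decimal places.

By Bayes' theorem, P(k | x) = π_k f_k(x) / Σ_j π_j f_j(x).
Component likelihoods at x = 'α':
  p_A = 0.31
  p_B = 0.31
  p_C = 0.48
Weight by the priors:
  π_A·p_A = 0.37 × 0.31 = 0.1147
  π_B·p_B = 0.25 × 0.31 = 0.0775
  π_C·p_C = 0.38 × 0.48 = 0.1824
Denominator: 0.1147 + 0.0775 + 0.1824 = 0.3746
P(Population C | 'α') = 0.1824 / 0.3746 ≈ 0.487

0.487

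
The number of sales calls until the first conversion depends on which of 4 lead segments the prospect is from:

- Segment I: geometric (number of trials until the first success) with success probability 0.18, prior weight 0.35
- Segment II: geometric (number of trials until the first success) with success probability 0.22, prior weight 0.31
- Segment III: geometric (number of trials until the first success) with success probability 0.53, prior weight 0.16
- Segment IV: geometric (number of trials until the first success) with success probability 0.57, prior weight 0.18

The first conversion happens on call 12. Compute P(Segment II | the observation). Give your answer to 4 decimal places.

0.3834

P(component k | x) = P(Z=k)·f_k(x) / marginal(x), where marginal(x) = Σ_j P(Z=j)·f_j(x).
Component likelihoods at x = 12:
  L_I = 0.0202873
  L_II = 0.0143042
  L_III = 0.000131024
  L_IV = 5.29697e-05
Prior × likelihood for each component:
  P(Z=I)·L_I = 0.35 × 0.0202873 = 0.00710057
  P(Z=II)·L_II = 0.31 × 0.0143042 = 0.0044343
  P(Z=III)·L_III = 0.16 × 0.000131024 = 2.09639e-05
  P(Z=IV)·L_IV = 0.18 × 5.29697e-05 = 9.53455e-06
Sum: 0.00710057 + 0.0044343 + 2.09639e-05 + 9.53455e-06 = 0.0115654
Responsibility of Segment II: 0.0044343 / 0.0115654 ≈ 0.3834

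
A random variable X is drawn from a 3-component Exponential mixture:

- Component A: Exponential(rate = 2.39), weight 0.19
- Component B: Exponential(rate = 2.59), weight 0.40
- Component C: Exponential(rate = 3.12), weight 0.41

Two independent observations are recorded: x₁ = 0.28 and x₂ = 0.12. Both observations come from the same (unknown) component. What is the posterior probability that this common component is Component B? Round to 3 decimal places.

0.379

P(component k | x) = π_k·f_k(x) / marginal(x), where marginal(x) = Σ_j π_j·f_j(x).
Since both observations come from the same component, the likelihood for component k is f_k(x₁)·f_k(x₂).
  f_A = [2.39·e^(−2.39·0.28) = 2.39·e^(−0.6692) = 1.22396] × [1.79408] = 2.19589
  f_B = [2.59·e^(−2.59·0.28) = 2.59·e^(−0.7252) = 1.25415] × [1.89811] = 2.38051
  f_C = [3.12·e^(−3.12·0.28) = 3.12·e^(−0.8736) = 1.30243] × [2.14563] = 2.79454
Weight by the priors:
  π_A·f_A = 0.19 × 2.19589 = 0.417219
  π_B·f_B = 0.40 × 2.38051 = 0.952205
  π_C·f_C = 0.41 × 2.79454 = 1.14576
Denominator: 0.417219 + 0.952205 + 1.14576 = 2.51518
Responsibility of Component B: 0.952205 / 2.51518 ≈ 0.379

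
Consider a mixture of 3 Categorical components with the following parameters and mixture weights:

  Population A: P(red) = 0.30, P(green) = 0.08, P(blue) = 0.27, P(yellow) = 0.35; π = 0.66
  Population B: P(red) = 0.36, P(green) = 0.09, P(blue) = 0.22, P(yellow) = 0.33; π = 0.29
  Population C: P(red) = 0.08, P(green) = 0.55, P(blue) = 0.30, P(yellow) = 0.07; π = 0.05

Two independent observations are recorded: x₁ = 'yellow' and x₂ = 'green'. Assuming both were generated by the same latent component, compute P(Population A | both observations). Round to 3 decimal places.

0.637

Posterior ∝ prior × likelihood, so P(k | x) ∝ w_k f_k(x); normalise over all components.
Since both observations come from the same component, the likelihood for component k is f_k(x₁)·f_k(x₂).
  p_A = [0.35] × [0.08] = 0.028
  p_B = [0.33] × [0.09] = 0.0297
  p_C = [0.07] × [0.55] = 0.0385
Multiply by the mixture weights:
  w_A·p_A = 0.66 × 0.028 = 0.01848
  w_B·p_B = 0.29 × 0.0297 = 0.008613
  w_C·p_C = 0.05 × 0.0385 = 0.001925
Marginal: 0.01848 + 0.008613 + 0.001925 = 0.029018
P(Population A | x) ≈ 0.637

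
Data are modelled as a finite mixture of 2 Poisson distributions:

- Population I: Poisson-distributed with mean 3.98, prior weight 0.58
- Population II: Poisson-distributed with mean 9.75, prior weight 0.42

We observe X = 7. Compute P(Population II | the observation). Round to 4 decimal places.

Apply Bayes' rule: the posterior for each component is proportional to its prior times its likelihood at x.
Component likelihoods at x = 7:
  f_I = e^(−3.98)·3.98^7/7! = 0.0586488
  f_II = e^(−9.75)·9.75^7/7! = 0.0968792
Prior × likelihood for each component:
  π_I·f_I = 0.58 × 0.0586488 = 0.0340163
  π_II·f_II = 0.42 × 0.0968792 = 0.0406893
Normaliser: 0.0340163 + 0.0406893 = 0.0747056
Responsibility of Population II: 0.0406893 / 0.0747056 ≈ 0.5447

0.5447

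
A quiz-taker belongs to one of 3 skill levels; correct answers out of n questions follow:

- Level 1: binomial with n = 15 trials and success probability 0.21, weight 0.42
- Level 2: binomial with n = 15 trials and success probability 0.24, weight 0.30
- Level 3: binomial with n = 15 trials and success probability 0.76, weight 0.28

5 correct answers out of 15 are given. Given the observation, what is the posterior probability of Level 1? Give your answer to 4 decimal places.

0.5133

P(component k | x) = π_k·f_k(x) / marginal(x), where marginal(x) = Σ_j π_j·f_j(x).
Evaluate each component's likelihood at the observed value:
  p_1 = 0.116124
  p_2 = 0.153726
  p_3 = 0.000482765
Unnormalised posteriors:
  π_1·p_1 = 0.42 × 0.116124 = 0.0487722
  π_2·p_2 = 0.30 × 0.153726 = 0.0461178
  π_3·p_3 = 0.28 × 0.000482765 = 0.000135174
Evidence: 0.0487722 + 0.0461178 + 0.000135174 = 0.0950252
P(Level 1 | x) ≈ 0.5133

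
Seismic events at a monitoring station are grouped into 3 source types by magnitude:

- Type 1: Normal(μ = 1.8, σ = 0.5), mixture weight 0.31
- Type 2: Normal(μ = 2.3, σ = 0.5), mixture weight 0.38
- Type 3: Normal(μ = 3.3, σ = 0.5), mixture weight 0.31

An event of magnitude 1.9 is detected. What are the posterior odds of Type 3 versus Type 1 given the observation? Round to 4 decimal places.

Only the two components matter; the odds are (w_i f_i(x)) / (w_j f_j(x)).
Normal densities:
  f_1 = 0.782085
  f_2 = 0.579383
  f_3 = 0.0158309
0.00490758 / 0.242446 ≈ 0.0202

0.0202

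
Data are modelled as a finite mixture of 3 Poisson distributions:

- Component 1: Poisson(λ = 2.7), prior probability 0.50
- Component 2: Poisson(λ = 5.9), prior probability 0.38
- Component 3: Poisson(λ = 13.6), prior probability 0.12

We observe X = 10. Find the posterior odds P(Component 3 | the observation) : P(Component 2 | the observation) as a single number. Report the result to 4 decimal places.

0.6056

Since P(k|x) ∝ P(Z=k) f_k(x), the posterior odds are P(Z=i) f_i(x) / (P(Z=j) f_j(x)).
Component likelihoods at x = 10:
  f_1 = e^(−2.7)·2.7^10/10! = 0.000381311
  f_2 = e^(−5.9)·5.9^10/10! = 0.0385851
  f_3 = e^(−13.6)·13.6^10/10! = 0.0739982
0.00887978 / 0.0146623 ≈ 0.6056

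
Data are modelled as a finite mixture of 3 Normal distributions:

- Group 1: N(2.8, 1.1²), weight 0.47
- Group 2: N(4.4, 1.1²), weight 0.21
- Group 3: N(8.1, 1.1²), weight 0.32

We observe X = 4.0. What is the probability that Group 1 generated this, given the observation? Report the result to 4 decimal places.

0.5684

By Bayes' theorem, P(k | x) = π_k f_k(x) / Σ_j π_j f_j(x).
Component likelihoods at x = 4.0:
  L_1 = (1/(1.1·√(2π)))·exp(−(4.0−2.8)²/(2·1.1²)) = 0.362675·exp(-0.59504) = 0.20003
  L_2 = (1/(1.1·√(2π)))·exp(−(4.0−4.4)²/(2·1.1²)) = 0.362675·exp(-0.06612) = 0.339472
  L_3 = (1/(1.1·√(2π)))·exp(−(4.0−8.1)²/(2·1.1²)) = 0.362675·exp(-6.94628) = 0.000348968
Prior × likelihood for each component:
  π_1·L_1 = 0.47 × 0.20003 = 0.0940139
  π_2·L_2 = 0.21 × 0.339472 = 0.0712891
  π_3·L_3 = 0.32 × 0.000348968 = 0.00011167
Denominator: 0.0940139 + 0.0712891 + 0.00011167 = 0.165415
So the posterior for Group 1 is 0.0940139 / 0.165415 ≈ 0.5684.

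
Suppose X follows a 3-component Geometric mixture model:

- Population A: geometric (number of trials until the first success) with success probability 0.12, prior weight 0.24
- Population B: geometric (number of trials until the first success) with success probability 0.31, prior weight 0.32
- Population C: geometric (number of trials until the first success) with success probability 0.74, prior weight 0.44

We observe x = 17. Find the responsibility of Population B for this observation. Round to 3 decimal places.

By Bayes' theorem, P(k | x) = P(Z=k) f_k(x) / Σ_j P(Z=j) f_j(x).
Geometric probabilities:
  f_A = 0.12·(1−0.12)^16 = 0.12·0.129337 = 0.0155204
  f_B = 0.31·(1−0.31)^16 = 0.31·0.00263989 = 0.000818365
  f_C = 0.74·(1−0.74)^16 = 0.74·4.36087e-10 = 3.22705e-10
Prior × likelihood for each component:
  P(Z=A)·f_A = 0.24 × 0.0155204 = 0.00372491
  P(Z=B)·f_B = 0.32 × 0.000818365 = 0.000261877
  P(Z=C)·f_C = 0.44 × 3.22705e-10 = 1.4199e-10
Denominator: 0.00372491 + 0.000261877 + 1.4199e-10 = 0.00398678
P(Population B | data) = 0.000261877 / 0.00398678 ≈ 0.066

0.066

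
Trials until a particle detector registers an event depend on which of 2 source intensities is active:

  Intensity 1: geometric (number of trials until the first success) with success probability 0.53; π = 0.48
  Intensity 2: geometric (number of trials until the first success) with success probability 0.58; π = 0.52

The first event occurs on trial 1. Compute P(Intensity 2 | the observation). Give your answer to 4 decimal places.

Apply Bayes' rule: the posterior for each component is proportional to its prior times its likelihood at x.
Evaluate each component's likelihood at the observed value:
  L_1 = 0.53·(1−0.53)^0 = 0.53·1 = 0.53
  L_2 = 0.58·(1−0.58)^0 = 0.58·1 = 0.58
Weight by the priors:
  π_1·L_1 = 0.48 × 0.53 = 0.2544
  π_2·L_2 = 0.52 × 0.58 = 0.3016
Normaliser: 0.2544 + 0.3016 = 0.556
Responsibility of Intensity 2: 0.3016 / 0.556 ≈ 0.5424

0.5424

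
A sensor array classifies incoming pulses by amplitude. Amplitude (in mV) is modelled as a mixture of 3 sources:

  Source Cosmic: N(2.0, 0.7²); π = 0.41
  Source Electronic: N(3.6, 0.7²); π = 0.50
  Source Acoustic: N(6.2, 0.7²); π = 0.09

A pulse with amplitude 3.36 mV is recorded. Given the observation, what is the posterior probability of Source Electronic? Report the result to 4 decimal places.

By Bayes' theorem, P(k | x) = π_k f_k(x) / Σ_j π_j f_j(x).
Component likelihoods at x = 3.36 mV:
  f_Cosmic = 0.0863272
  f_Electronic = 0.537386
  f_Acoustic = 0.000151873
Multiply by the mixture weights:
  π_Cosmic·f_Cosmic = 0.41 × 0.0863272 = 0.0353942
  π_Electronic·f_Electronic = 0.50 × 0.537386 = 0.268693
  π_Acoustic·f_Acoustic = 0.09 × 0.000151873 = 1.36685e-05
Denominator: 0.0353942 + 0.268693 + 1.36685e-05 = 0.304101
P(Source Electronic | the observation) = 0.268693 / 0.304101 ≈ 0.8836

0.8836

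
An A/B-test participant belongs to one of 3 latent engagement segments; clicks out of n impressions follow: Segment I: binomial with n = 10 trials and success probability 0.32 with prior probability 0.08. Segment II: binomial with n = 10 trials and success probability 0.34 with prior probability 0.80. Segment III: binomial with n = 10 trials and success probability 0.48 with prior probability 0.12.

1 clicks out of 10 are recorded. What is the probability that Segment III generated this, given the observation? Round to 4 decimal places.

Apply Bayes' rule: the posterior for each component is proportional to its prior times its likelihood at x.
Component likelihoods at x = 1 clicks out of 10:
  L_I = 0.0994787
  L_II = 0.0807931
  L_III = 0.0133435
Weight by the priors:
  P(Z=I)·L_I = 0.08 × 0.0994787 = 0.0079583
  P(Z=II)·L_II = 0.80 × 0.0807931 = 0.0646345
  P(Z=III)·L_III = 0.12 × 0.0133435 = 0.00160123
Denominator: 0.0079583 + 0.0646345 + 0.00160123 = 0.074194
So the posterior for Segment III is 0.00160123 / 0.074194 ≈ 0.0216.

0.0216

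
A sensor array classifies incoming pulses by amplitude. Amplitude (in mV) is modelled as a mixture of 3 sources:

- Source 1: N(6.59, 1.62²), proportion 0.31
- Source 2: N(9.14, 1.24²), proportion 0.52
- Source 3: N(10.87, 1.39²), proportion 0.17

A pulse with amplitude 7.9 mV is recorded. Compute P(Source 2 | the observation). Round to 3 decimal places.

By Bayes' theorem, P(k | x) = π_k f_k(x) / Σ_j π_j f_j(x).
Normal densities:
  L_1 = (1/(1.62·√(2π)))·exp(−(7.9−6.59)²/(2·1.62²)) = 0.246261·exp(-0.32695) = 0.177583
  L_2 = (1/(1.24·√(2π)))·exp(−(7.9−9.14)²/(2·1.24²)) = 0.321728·exp(-0.50000) = 0.195138
  L_3 = (1/(1.39·√(2π)))·exp(−(7.9−10.87)²/(2·1.39²)) = 0.287009·exp(-2.28272) = 0.0292766
Weight by the priors:
  π_1·L_1 = 0.31 × 0.177583 = 0.0550508
  π_2·L_2 = 0.52 × 0.195138 = 0.101472
  π_3·L_3 = 0.17 × 0.0292766 = 0.00497703
Denominator: 0.0550508 + 0.101472 + 0.00497703 = 0.161499
Responsibility of Source 2: 0.101472 / 0.161499 ≈ 0.628

0.628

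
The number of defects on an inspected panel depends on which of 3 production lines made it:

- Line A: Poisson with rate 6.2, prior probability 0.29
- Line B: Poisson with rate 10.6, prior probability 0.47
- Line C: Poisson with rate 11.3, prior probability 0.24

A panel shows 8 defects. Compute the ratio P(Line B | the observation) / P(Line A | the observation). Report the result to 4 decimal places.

Since P(k|x) ∝ π_k f_k(x), the posterior odds are π_i f_i(x) / (π_j f_j(x)).
Poisson probabilities:
  f_A = 0.109897
  f_B = 0.0984929
  f_C = 0.0815792
0.0462917 / 0.0318702 ≈ 1.4525

1.4525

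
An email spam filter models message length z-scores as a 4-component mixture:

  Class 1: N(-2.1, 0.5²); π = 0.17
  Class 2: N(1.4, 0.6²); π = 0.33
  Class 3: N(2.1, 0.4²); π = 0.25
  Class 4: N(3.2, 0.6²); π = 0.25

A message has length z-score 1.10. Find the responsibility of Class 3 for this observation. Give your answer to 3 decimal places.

By Bayes' theorem, P(k | x) = P(Z=k) f_k(x) / Σ_j P(Z=j) f_j(x).
Evaluate each component's likelihood at the observed value:
  f_1 = (1/(0.5·√(2π)))·exp(−(1.10−-2.1)²/(2·0.5²)) = 0.797885·exp(-20.48000) = 1.01763e-09
  f_2 = (1/(0.6·√(2π)))·exp(−(1.10−1.4)²/(2·0.6²)) = 0.664904·exp(-0.12500) = 0.586776
  f_3 = (1/(0.4·√(2π)))·exp(−(1.10−2.1)²/(2·0.4²)) = 0.997356·exp(-3.12500) = 0.0438208
  f_4 = (1/(0.6·√(2π)))·exp(−(1.10−3.2)²/(2·0.6²)) = 0.664904·exp(-6.12500) = 0.00145447
Prior × likelihood for each component:
  P(Z=1)·f_1 = 0.17 × 1.01763e-09 = 1.72997e-10
  P(Z=2)·f_2 = 0.33 × 0.586776 = 0.193636
  P(Z=3)·f_3 = 0.25 × 0.0438208 = 0.0109552
  P(Z=4)·f_4 = 0.25 × 0.00145447 = 0.000363618
Sum: 1.72997e-10 + 0.193636 + 0.0109552 + 0.000363618 = 0.204955
Responsibility of Class 3: 0.0109552 / 0.204955 ≈ 0.053

0.053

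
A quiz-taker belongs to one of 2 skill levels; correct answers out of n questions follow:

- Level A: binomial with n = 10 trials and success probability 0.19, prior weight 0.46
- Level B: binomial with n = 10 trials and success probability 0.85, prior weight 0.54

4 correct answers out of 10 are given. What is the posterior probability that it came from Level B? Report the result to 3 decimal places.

0.019

Apply Bayes' rule: the posterior for each component is proportional to its prior times its likelihood at x.
Component likelihoods at x = 4 correct answers out of 10:
  L_A = 0.0772936
  L_B = 0.00124866
Prior × likelihood for each component:
  w_A·L_A = 0.46 × 0.0772936 = 0.0355551
  w_B·L_B = 0.54 × 0.00124866 = 0.000674274
Evidence: 0.0355551 + 0.000674274 = 0.0362294
Responsibility of Level B: 0.000674274 / 0.0362294 ≈ 0.019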